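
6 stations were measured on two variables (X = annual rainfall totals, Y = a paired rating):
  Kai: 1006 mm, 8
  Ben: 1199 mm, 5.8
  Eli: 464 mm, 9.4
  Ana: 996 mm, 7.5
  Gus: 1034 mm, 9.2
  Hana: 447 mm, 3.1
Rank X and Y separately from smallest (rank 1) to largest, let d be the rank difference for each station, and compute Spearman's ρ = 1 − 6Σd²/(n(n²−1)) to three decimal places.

0.086

Ranks of variable 1: 4, 6, 2, 3, 5, 1
Ranks of variable 2: 4, 2, 6, 3, 5, 1
d = r₁ − r₂: 0, 4, -4, 0, 0, 0
d²: 0, 16, 16, 0, 0, 0; Σd² = 32
ρ = 1 − 6·32/(6·35) = 1 − 192/210 = 0.086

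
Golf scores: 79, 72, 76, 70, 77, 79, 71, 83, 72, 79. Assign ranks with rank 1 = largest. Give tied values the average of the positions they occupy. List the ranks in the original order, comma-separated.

Sorted (descending): 83, 79, 79, 79, 77, 76, 72, 72, 71, 70
The 3 values of 79 occupy positions 2–4 → average rank 3.
The 2 values of 72 occupy positions 7–8 → average rank (7+8)/2 = 7.5.

3, 7.5, 6, 10, 5, 3, 9, 1, 7.5, 3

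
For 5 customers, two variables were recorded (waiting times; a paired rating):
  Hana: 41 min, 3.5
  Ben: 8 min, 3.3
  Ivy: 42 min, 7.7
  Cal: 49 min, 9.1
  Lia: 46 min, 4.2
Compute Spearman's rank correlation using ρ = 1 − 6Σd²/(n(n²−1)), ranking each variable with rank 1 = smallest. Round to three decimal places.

0.900

Ranks of variable 1: 2, 1, 3, 5, 4
Ranks of variable 2: 2, 1, 4, 5, 3
d = r₁ − r₂: 0, 0, -1, 0, 1
d²: 0, 0, 1, 0, 1; Σd² = 2
ρ = 1 − 6·2/(5·24) = 1 − 12/120 = 0.900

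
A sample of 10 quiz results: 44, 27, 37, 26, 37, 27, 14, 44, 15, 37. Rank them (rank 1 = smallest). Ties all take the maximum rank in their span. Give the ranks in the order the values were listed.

Sorted (ascending): 14, 15, 26, 27, 27, 37, 37, 37, 44, 44
The 2 values of 27 occupy positions 4–5 → each gets rank 5.
The 3 values of 37 occupy positions 6–8 → each gets rank 8.
The 2 values of 44 occupy positions 9–10 → each gets rank 10.

10, 5, 8, 3, 8, 5, 1, 10, 2, 8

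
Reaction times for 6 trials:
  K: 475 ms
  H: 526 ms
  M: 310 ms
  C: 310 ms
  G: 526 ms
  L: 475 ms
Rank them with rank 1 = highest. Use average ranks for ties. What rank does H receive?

Sorted (descending): 526, 526, 475, 475, 310, 310
The 2 values of 526 occupy positions 1–2 → average rank (1+2)/2 = 1.5.
The 2 values of 475 occupy positions 3–4 → average rank (3+4)/2 = 3.5.
The 2 values of 310 occupy positions 5–6 → average rank (5+6)/2 = 5.5.
H has value 526 ms → rank 1.5.

1.5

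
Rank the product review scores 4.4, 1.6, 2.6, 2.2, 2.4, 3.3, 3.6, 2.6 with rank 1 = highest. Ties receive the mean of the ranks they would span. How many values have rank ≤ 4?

Sorted (descending): 4.4, 3.6, 3.3, 2.6, 2.6, 2.4, 2.2, 1.6
The 2 values of 2.6 occupy positions 4–5 → average rank (4+5)/2 = 4.5.
Ranks ≤ 4: {1, 2, 3} → 3 values.

3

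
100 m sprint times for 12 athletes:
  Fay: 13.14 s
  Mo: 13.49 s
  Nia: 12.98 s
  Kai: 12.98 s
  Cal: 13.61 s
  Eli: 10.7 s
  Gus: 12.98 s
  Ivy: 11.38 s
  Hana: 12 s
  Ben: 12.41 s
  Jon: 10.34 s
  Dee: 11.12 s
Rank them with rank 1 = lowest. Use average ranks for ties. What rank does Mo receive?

11

Sorted (ascending): 10.34, 10.7, 11.12, 11.38, 12, 12.41, 12.98, 12.98, 12.98, 13.14, 13.49, 13.61
The 3 values of 12.98 occupy positions 7–9 → average rank 8.
Mo has value 13.49 s → rank 11.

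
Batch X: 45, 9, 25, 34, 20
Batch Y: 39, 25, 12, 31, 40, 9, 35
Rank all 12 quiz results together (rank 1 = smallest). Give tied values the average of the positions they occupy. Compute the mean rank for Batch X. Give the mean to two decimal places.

6.20

Sorted (ascending): 9, 9, 12, 20, 25, 25, 31, 34, 35, 39, 40, 45
The 2 values of 9 occupy positions 1–2 → average rank (1+2)/2 = 1.5.
The 2 values of 25 occupy positions 5–6 → average rank (5+6)/2 = 5.5.
Batch X values → pooled ranks: 45→12, 9→1.5, 25→5.5, 34→8, 20→4
Mean rank = (12 + 1.5 + 5.5 + 8 + 4) / 5 = 6.20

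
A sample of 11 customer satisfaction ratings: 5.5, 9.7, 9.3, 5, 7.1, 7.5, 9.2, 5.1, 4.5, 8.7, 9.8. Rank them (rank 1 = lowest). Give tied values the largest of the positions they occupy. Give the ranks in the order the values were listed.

Sorted (ascending): 4.5, 5, 5.1, 5.5, 7.1, 7.5, 8.7, 9.2, 9.3, 9.7, 9.8
No ties — each value takes its position as its rank.

4, 10, 9, 2, 5, 6, 8, 3, 1, 7, 11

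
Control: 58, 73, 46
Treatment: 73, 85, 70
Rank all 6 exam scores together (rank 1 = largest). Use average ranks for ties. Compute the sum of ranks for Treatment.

Sorted (descending): 85, 73, 73, 70, 58, 46
The 2 values of 73 occupy positions 2–3 → average rank (2+3)/2 = 2.5.
Treatment values → pooled ranks: 73→2.5, 85→1, 70→4
Rank sum = 2.5 + 1 + 4 = 7.5

7.5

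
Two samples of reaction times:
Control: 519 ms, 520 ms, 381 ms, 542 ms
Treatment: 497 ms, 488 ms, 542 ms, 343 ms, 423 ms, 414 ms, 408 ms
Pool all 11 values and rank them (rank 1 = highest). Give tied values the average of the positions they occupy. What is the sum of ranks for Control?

18.5

Sorted (descending): 542, 542, 520, 519, 497, 488, 423, 414, 408, 381, 343
The 2 values of 542 occupy positions 1–2 → average rank (1+2)/2 = 1.5.
Control values → pooled ranks: 519→4, 520→3, 381→10, 542→1.5
Rank sum = 4 + 3 + 10 + 1.5 = 18.5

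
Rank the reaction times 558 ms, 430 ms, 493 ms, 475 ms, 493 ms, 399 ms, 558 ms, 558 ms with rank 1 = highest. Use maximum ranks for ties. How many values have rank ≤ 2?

Sorted (descending): 558, 558, 558, 493, 493, 475, 430, 399
The 3 values of 558 occupy positions 1–3 → each gets rank 3.
The 2 values of 493 occupy positions 4–5 → each gets rank 5.
Ranks ≤ 2: {} → 0 values.

0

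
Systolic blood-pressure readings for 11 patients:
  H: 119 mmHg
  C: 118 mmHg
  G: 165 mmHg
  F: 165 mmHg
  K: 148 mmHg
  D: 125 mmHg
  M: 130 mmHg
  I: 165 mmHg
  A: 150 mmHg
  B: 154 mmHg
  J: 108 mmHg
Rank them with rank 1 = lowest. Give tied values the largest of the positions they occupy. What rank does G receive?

Sorted (ascending): 108, 118, 119, 125, 130, 148, 150, 154, 165, 165, 165
The 3 values of 165 occupy positions 9–11 → each gets rank 11.
G has value 165 mmHg → rank 11.

11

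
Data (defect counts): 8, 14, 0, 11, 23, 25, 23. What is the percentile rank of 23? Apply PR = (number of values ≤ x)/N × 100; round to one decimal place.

85.7

N = 7.
Strictly below 23: 4. Equal to 23: 2.
PR = 6/7 × 100 = 85.7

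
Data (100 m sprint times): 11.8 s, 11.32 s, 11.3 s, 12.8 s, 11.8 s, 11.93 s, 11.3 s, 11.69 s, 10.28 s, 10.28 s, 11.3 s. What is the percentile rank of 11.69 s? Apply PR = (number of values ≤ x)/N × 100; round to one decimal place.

63.6

N = 11.
Strictly below 11.69: 6. Equal to 11.69: 1.
PR = 7/11 × 100 = 63.6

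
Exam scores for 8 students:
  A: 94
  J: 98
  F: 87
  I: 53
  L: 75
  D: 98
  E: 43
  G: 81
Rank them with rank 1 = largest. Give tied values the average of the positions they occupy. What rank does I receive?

Sorted (descending): 98, 98, 94, 87, 81, 75, 53, 43
The 2 values of 98 occupy positions 1–2 → average rank (1+2)/2 = 1.5.
I has value 53 → rank 7.

7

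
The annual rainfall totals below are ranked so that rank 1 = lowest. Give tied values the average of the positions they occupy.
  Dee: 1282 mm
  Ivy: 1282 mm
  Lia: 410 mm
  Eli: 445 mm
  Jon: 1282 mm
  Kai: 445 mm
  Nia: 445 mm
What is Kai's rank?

3

Sorted (ascending): 410, 445, 445, 445, 1282, 1282, 1282
The 3 values of 445 occupy positions 2–4 → average rank 3.
The 3 values of 1282 occupy positions 5–7 → average rank 6.
Kai has value 445 mm → rank 3.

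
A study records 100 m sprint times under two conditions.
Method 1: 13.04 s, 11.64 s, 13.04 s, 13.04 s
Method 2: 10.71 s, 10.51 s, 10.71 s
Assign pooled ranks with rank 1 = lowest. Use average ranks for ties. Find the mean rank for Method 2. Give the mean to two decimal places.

Sorted (ascending): 10.51, 10.71, 10.71, 11.64, 13.04, 13.04, 13.04
The 2 values of 10.71 occupy positions 2–3 → average rank (2+3)/2 = 2.5.
The 3 values of 13.04 occupy positions 5–7 → average rank 6.
Method 2 values → pooled ranks: 10.71→2.5, 10.51→1, 10.71→2.5
Mean rank = (2.5 + 1 + 2.5) / 3 = 2.00

2.00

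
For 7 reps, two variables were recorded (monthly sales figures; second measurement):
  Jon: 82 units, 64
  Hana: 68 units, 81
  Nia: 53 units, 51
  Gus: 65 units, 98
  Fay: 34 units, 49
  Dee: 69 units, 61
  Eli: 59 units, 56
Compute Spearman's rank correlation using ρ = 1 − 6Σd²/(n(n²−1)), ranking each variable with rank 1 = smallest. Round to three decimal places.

Ranks of variable 1: 7, 5, 2, 4, 1, 6, 3
Ranks of variable 2: 5, 6, 2, 7, 1, 4, 3
d = r₁ − r₂: 2, -1, 0, -3, 0, 2, 0
d²: 4, 1, 0, 9, 0, 4, 0; Σd² = 18
ρ = 1 − 6·18/(7·48) = 1 − 108/336 = 0.679

0.679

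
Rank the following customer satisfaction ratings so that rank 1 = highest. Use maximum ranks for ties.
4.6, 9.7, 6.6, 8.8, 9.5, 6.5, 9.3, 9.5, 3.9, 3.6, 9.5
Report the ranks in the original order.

9, 1, 7, 6, 4, 8, 5, 4, 10, 11, 4

Sorted (descending): 9.7, 9.5, 9.5, 9.5, 9.3, 8.8, 6.6, 6.5, 4.6, 3.9, 3.6
The 3 values of 9.5 occupy positions 2–4 → each gets rank 4.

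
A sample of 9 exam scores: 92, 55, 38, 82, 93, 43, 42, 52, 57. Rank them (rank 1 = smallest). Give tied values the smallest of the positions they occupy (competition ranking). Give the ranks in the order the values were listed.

Sorted (ascending): 38, 42, 43, 52, 55, 57, 82, 92, 93
No ties — each value takes its position as its rank.

8, 5, 1, 7, 9, 3, 2, 4, 6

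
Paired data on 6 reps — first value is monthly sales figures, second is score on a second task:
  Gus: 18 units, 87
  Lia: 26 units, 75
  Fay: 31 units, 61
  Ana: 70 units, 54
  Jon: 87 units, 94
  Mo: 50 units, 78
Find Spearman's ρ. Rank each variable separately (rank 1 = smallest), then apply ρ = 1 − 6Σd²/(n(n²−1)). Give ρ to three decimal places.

0.029

Ranks of variable 1: 1, 2, 3, 5, 6, 4
Ranks of variable 2: 5, 3, 2, 1, 6, 4
d = r₁ − r₂: -4, -1, 1, 4, 0, 0
d²: 16, 1, 1, 16, 0, 0; Σd² = 34
ρ = 1 − 6·34/(6·35) = 1 − 204/210 = 0.029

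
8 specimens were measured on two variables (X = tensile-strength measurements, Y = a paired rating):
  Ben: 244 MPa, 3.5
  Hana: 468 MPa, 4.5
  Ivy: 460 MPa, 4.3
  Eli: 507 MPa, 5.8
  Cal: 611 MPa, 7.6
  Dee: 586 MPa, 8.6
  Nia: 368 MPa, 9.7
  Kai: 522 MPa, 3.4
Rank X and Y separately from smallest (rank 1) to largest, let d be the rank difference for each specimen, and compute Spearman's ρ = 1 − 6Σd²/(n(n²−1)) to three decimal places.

0.214

Ranks of variable 1: 1, 4, 3, 5, 8, 7, 2, 6
Ranks of variable 2: 2, 4, 3, 5, 6, 7, 8, 1
d = r₁ − r₂: -1, 0, 0, 0, 2, 0, -6, 5
d²: 1, 0, 0, 0, 4, 0, 36, 25; Σd² = 66
ρ = 1 − 6·66/(8·63) = 1 − 396/504 = 0.214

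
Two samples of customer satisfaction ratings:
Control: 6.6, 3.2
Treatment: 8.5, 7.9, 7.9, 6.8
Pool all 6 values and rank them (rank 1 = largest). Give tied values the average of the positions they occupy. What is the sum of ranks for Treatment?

Sorted (descending): 8.5, 7.9, 7.9, 6.8, 6.6, 3.2
The 2 values of 7.9 occupy positions 2–3 → average rank (2+3)/2 = 2.5.
Treatment values → pooled ranks: 8.5→1, 7.9→2.5, 7.9→2.5, 6.8→4
Rank sum = 1 + 2.5 + 2.5 + 4 = 10

10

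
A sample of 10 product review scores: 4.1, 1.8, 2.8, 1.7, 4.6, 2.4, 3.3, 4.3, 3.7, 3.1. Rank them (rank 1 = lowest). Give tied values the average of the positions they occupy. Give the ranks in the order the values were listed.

Sorted (ascending): 1.7, 1.8, 2.4, 2.8, 3.1, 3.3, 3.7, 4.1, 4.3, 4.6
No ties — each value takes its position as its rank.

8, 2, 4, 1, 10, 3, 6, 9, 7, 5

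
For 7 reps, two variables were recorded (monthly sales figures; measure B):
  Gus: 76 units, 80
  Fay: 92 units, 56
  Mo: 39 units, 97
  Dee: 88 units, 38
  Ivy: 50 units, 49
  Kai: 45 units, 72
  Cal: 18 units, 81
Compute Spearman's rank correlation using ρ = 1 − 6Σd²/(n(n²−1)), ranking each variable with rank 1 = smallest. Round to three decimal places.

Ranks of variable 1: 5, 7, 2, 6, 4, 3, 1
Ranks of variable 2: 5, 3, 7, 1, 2, 4, 6
d = r₁ − r₂: 0, 4, -5, 5, 2, -1, -5
d²: 0, 16, 25, 25, 4, 1, 25; Σd² = 96
ρ = 1 − 6·96/(7·48) = 1 − 576/336 = -0.714

-0.714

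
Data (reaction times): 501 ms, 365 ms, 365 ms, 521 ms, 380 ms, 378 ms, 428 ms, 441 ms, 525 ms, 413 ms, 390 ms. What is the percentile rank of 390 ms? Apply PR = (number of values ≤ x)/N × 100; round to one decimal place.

N = 11.
Strictly below 390: 4. Equal to 390: 1.
PR = 5/11 × 100 = 45.5

45.5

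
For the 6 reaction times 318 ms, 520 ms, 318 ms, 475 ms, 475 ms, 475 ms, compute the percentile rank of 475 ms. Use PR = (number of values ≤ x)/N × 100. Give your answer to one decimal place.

N = 6.
Strictly below 475: 2. Equal to 475: 3.
PR = 5/6 × 100 = 83.3

83.3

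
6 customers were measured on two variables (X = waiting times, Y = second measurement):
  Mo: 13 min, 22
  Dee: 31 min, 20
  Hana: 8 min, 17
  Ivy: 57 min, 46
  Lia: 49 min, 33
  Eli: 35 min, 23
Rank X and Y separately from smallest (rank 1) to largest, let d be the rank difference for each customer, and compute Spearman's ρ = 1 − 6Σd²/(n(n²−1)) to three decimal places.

0.943

Ranks of variable 1: 2, 3, 1, 6, 5, 4
Ranks of variable 2: 3, 2, 1, 6, 5, 4
d = r₁ − r₂: -1, 1, 0, 0, 0, 0
d²: 1, 1, 0, 0, 0, 0; Σd² = 2
ρ = 1 − 6·2/(6·35) = 1 − 12/210 = 0.943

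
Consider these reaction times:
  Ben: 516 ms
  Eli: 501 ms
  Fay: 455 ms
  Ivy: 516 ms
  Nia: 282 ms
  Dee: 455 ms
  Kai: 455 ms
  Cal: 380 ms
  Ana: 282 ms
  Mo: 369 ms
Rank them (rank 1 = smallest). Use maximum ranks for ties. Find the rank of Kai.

7

Sorted (ascending): 282, 282, 369, 380, 455, 455, 455, 501, 516, 516
The 2 values of 282 occupy positions 1–2 → each gets rank 2.
The 3 values of 455 occupy positions 5–7 → each gets rank 7.
The 2 values of 516 occupy positions 9–10 → each gets rank 10.
Kai has value 455 ms → rank 7.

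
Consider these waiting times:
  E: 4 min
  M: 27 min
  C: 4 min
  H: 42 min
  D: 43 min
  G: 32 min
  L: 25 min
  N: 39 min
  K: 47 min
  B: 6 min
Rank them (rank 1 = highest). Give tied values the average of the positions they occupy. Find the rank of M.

6

Sorted (descending): 47, 43, 42, 39, 32, 27, 25, 6, 4, 4
The 2 values of 4 occupy positions 9–10 → average rank (9+10)/2 = 9.5.
M has value 27 min → rank 6.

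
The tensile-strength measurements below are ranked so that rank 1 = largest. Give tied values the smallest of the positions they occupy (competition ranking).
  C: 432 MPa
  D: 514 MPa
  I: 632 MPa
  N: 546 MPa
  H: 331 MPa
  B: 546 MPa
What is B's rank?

2

Sorted (descending): 632, 546, 546, 514, 432, 331
The 2 values of 546 occupy positions 2–3 → each gets rank 2.
B has value 546 MPa → rank 2.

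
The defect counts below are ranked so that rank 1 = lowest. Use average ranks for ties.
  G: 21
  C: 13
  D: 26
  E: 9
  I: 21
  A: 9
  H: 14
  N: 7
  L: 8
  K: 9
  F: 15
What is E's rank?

4

Sorted (ascending): 7, 8, 9, 9, 9, 13, 14, 15, 21, 21, 26
The 3 values of 9 occupy positions 3–5 → average rank 4.
The 2 values of 21 occupy positions 9–10 → average rank (9+10)/2 = 9.5.
E has value 9 → rank 4.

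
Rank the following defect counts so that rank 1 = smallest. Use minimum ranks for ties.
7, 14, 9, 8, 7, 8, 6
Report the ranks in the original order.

Sorted (ascending): 6, 7, 7, 8, 8, 9, 14
The 2 values of 7 occupy positions 2–3 → each gets rank 2.
The 2 values of 8 occupy positions 4–5 → each gets rank 4.

2, 7, 6, 4, 2, 4, 1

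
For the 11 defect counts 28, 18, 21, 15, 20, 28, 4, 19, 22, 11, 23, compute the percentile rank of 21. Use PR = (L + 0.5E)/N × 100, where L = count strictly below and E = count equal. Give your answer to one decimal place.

59.1

N = 11.
Strictly below 21: 6. Equal to 21: 1.
PR = (6 + 0.5·1)/11 × 100 = 59.1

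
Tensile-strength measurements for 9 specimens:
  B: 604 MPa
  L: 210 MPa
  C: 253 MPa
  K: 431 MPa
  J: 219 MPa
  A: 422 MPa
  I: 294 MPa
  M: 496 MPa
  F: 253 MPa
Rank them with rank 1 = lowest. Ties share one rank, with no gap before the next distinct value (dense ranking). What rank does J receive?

2

Sorted (ascending): 210, 219, 253, 253, 294, 422, 431, 496, 604
The 2 values of 253 share dense rank 3.
Remaining distinct values take the next consecutive integers.
J has value 219 MPa → rank 2.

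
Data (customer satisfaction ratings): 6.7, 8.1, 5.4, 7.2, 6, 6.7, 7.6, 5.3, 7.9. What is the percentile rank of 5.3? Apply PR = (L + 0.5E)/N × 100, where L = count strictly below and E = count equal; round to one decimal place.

N = 9.
Strictly below 5.3: 0. Equal to 5.3: 1.
PR = (0 + 0.5·1)/9 × 100 = 5.6

5.6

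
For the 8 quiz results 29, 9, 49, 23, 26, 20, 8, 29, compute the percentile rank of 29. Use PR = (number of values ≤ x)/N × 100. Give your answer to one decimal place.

N = 8.
Strictly below 29: 5. Equal to 29: 2.
PR = 7/8 × 100 = 87.5

87.5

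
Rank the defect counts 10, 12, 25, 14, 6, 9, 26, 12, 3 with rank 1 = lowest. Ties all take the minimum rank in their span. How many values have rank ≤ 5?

Sorted (ascending): 3, 6, 9, 10, 12, 12, 14, 25, 26
The 2 values of 12 occupy positions 5–6 → each gets rank 5.
Ranks ≤ 5: {1, 2, 3, 4, 5, 5} → 6 values.

6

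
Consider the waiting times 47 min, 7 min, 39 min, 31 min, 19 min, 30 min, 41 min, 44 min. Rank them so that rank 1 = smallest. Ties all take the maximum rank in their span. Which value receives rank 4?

31

Sorted (ascending): 7, 19, 30, 31, 39, 41, 44, 47
No ties — each value takes its position as its rank.
Rank 4 → value 31.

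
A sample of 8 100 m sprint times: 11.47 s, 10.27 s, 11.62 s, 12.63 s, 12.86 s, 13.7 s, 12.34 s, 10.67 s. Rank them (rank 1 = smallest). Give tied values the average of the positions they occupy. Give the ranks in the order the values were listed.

3, 1, 4, 6, 7, 8, 5, 2

Sorted (ascending): 10.27, 10.67, 11.47, 11.62, 12.34, 12.63, 12.86, 13.7
No ties — each value takes its position as its rank.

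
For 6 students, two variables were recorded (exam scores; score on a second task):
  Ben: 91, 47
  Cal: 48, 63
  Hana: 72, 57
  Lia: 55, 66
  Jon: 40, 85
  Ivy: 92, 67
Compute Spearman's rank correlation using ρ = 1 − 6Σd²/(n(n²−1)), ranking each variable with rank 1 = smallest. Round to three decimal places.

-0.371

Ranks of variable 1: 5, 2, 4, 3, 1, 6
Ranks of variable 2: 1, 3, 2, 4, 6, 5
d = r₁ − r₂: 4, -1, 2, -1, -5, 1
d²: 16, 1, 4, 1, 25, 1; Σd² = 48
ρ = 1 − 6·48/(6·35) = 1 − 288/210 = -0.371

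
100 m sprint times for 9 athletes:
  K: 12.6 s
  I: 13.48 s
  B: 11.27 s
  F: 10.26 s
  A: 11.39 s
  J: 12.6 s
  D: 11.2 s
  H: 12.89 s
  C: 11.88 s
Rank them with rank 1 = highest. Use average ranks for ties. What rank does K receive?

3.5

Sorted (descending): 13.48, 12.89, 12.6, 12.6, 11.88, 11.39, 11.27, 11.2, 10.26
The 2 values of 12.6 occupy positions 3–4 → average rank (3+4)/2 = 3.5.
K has value 12.6 s → rank 3.5.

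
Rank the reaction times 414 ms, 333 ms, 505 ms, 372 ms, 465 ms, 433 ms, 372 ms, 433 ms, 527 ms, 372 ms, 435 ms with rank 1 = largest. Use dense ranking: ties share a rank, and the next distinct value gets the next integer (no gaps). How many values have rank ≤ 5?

6

Sorted (descending): 527, 505, 465, 435, 433, 433, 414, 372, 372, 372, 333
The 2 values of 433 share dense rank 5.
The 3 values of 372 share dense rank 7.
Remaining distinct values take the next consecutive integers.
Ranks ≤ 5: {1, 2, 3, 4, 5, 5} → 6 values.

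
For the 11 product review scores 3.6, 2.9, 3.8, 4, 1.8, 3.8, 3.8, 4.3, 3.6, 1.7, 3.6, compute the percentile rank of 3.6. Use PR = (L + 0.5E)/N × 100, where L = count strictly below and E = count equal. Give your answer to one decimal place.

N = 11.
Strictly below 3.6: 3. Equal to 3.6: 3.
PR = (3 + 0.5·3)/11 × 100 = 40.9

40.9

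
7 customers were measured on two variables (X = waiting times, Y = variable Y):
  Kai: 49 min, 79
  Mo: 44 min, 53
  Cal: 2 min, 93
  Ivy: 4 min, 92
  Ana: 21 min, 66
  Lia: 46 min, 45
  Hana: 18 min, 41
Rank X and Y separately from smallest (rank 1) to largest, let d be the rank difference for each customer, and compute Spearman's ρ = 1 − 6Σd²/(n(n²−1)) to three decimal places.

-0.429

Ranks of variable 1: 7, 5, 1, 2, 4, 6, 3
Ranks of variable 2: 5, 3, 7, 6, 4, 2, 1
d = r₁ − r₂: 2, 2, -6, -4, 0, 4, 2
d²: 4, 4, 36, 16, 0, 16, 4; Σd² = 80
ρ = 1 − 6·80/(7·48) = 1 − 480/336 = -0.429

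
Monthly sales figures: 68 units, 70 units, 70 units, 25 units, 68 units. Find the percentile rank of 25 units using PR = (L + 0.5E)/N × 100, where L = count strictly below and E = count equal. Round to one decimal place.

10.0

N = 5.
Strictly below 25: 0. Equal to 25: 1.
PR = (0 + 0.5·1)/5 × 100 = 10.0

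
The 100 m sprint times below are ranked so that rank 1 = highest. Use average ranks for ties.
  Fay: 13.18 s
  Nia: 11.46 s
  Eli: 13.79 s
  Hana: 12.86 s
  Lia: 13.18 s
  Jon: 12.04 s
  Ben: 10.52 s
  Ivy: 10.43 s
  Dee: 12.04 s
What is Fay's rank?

2.5

Sorted (descending): 13.79, 13.18, 13.18, 12.86, 12.04, 12.04, 11.46, 10.52, 10.43
The 2 values of 13.18 occupy positions 2–3 → average rank (2+3)/2 = 2.5.
The 2 values of 12.04 occupy positions 5–6 → average rank (5+6)/2 = 5.5.
Fay has value 13.18 s → rank 2.5.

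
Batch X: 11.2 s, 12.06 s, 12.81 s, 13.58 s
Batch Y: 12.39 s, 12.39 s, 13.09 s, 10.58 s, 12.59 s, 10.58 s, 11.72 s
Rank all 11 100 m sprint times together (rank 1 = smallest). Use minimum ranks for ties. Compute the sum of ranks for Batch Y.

Sorted (ascending): 10.58, 10.58, 11.2, 11.72, 12.06, 12.39, 12.39, 12.59, 12.81, 13.09, 13.58
The 2 values of 10.58 occupy positions 1–2 → each gets rank 1.
The 2 values of 12.39 occupy positions 6–7 → each gets rank 6.
Batch Y values → pooled ranks: 12.39→6, 12.39→6, 13.09→10, 10.58→1, 12.59→8, 10.58→1, 11.72→4
Rank sum = 6 + 6 + 10 + 1 + 8 + 1 + 4 = 36

36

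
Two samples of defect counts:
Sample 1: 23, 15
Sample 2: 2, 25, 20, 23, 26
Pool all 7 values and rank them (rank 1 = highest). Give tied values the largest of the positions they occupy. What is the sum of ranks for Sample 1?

Sorted (descending): 26, 25, 23, 23, 20, 15, 2
The 2 values of 23 occupy positions 3–4 → each gets rank 4.
Sample 1 values → pooled ranks: 23→4, 15→6
Rank sum = 4 + 6 = 10

10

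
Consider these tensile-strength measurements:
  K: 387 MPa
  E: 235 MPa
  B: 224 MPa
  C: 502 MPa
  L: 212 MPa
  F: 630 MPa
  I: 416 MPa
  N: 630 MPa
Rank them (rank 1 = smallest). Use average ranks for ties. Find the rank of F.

7.5

Sorted (ascending): 212, 224, 235, 387, 416, 502, 630, 630
The 2 values of 630 occupy positions 7–8 → average rank (7+8)/2 = 7.5.
F has value 630 MPa → rank 7.5.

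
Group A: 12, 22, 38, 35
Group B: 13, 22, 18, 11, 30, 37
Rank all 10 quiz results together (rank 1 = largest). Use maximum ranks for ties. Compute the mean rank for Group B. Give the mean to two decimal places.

6.17

Sorted (descending): 38, 37, 35, 30, 22, 22, 18, 13, 12, 11
The 2 values of 22 occupy positions 5–6 → each gets rank 6.
Group B values → pooled ranks: 13→8, 22→6, 18→7, 11→10, 30→4, 37→2
Mean rank = (8 + 6 + 7 + 10 + 4 + 2) / 6 = 6.17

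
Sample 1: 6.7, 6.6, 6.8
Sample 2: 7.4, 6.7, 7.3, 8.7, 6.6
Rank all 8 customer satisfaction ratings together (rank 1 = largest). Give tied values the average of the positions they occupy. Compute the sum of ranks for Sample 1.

Sorted (descending): 8.7, 7.4, 7.3, 6.8, 6.7, 6.7, 6.6, 6.6
The 2 values of 6.7 occupy positions 5–6 → average rank (5+6)/2 = 5.5.
The 2 values of 6.6 occupy positions 7–8 → average rank (7+8)/2 = 7.5.
Sample 1 values → pooled ranks: 6.7→5.5, 6.6→7.5, 6.8→4
Rank sum = 5.5 + 7.5 + 4 = 17

17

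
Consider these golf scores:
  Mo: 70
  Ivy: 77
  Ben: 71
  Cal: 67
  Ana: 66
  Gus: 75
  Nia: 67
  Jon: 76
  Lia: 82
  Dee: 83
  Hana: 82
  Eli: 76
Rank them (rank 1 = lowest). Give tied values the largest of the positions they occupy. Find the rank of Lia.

Sorted (ascending): 66, 67, 67, 70, 71, 75, 76, 76, 77, 82, 82, 83
The 2 values of 67 occupy positions 2–3 → each gets rank 3.
The 2 values of 76 occupy positions 7–8 → each gets rank 8.
The 2 values of 82 occupy positions 10–11 → each gets rank 11.
Lia has value 82 → rank 11.

11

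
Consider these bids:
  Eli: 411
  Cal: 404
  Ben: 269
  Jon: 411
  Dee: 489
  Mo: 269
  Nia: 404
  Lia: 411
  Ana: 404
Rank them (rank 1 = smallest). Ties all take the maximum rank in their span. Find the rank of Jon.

8

Sorted (ascending): 269, 269, 404, 404, 404, 411, 411, 411, 489
The 2 values of 269 occupy positions 1–2 → each gets rank 2.
The 3 values of 404 occupy positions 3–5 → each gets rank 5.
The 3 values of 411 occupy positions 6–8 → each gets rank 8.
Jon has value 411 → rank 8.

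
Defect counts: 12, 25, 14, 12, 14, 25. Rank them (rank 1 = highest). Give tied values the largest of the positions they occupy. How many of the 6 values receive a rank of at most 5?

Sorted (descending): 25, 25, 14, 14, 12, 12
The 2 values of 25 occupy positions 1–2 → each gets rank 2.
The 2 values of 14 occupy positions 3–4 → each gets rank 4.
The 2 values of 12 occupy positions 5–6 → each gets rank 6.
Ranks ≤ 5: {2, 2, 4, 4} → 4 values.

4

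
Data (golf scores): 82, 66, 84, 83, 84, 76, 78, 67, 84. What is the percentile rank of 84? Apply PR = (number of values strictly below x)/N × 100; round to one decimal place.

66.7

N = 9.
Strictly below 84: 6. Equal to 84: 3.
PR = 6/9 × 100 = 66.7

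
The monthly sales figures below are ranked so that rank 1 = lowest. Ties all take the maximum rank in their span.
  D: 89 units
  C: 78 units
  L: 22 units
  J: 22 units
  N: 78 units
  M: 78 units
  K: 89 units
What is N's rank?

5

Sorted (ascending): 22, 22, 78, 78, 78, 89, 89
The 2 values of 22 occupy positions 1–2 → each gets rank 2.
The 3 values of 78 occupy positions 3–5 → each gets rank 5.
The 2 values of 89 occupy positions 6–7 → each gets rank 7.
N has value 78 units → rank 5.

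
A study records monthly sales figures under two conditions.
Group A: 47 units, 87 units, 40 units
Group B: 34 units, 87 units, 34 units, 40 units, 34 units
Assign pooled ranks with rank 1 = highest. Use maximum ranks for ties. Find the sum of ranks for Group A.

Sorted (descending): 87, 87, 47, 40, 40, 34, 34, 34
The 2 values of 87 occupy positions 1–2 → each gets rank 2.
The 2 values of 40 occupy positions 4–5 → each gets rank 5.
The 3 values of 34 occupy positions 6–8 → each gets rank 8.
Group A values → pooled ranks: 47→3, 87→2, 40→5
Rank sum = 3 + 2 + 5 = 10

10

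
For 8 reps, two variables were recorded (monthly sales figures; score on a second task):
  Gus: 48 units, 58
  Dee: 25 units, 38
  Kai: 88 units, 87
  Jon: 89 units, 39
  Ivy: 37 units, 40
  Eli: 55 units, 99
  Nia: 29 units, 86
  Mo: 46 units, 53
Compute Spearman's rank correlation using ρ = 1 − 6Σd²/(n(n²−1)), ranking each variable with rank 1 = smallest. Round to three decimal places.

0.333

Ranks of variable 1: 5, 1, 7, 8, 3, 6, 2, 4
Ranks of variable 2: 5, 1, 7, 2, 3, 8, 6, 4
d = r₁ − r₂: 0, 0, 0, 6, 0, -2, -4, 0
d²: 0, 0, 0, 36, 0, 4, 16, 0; Σd² = 56
ρ = 1 − 6·56/(8·63) = 1 − 336/504 = 0.333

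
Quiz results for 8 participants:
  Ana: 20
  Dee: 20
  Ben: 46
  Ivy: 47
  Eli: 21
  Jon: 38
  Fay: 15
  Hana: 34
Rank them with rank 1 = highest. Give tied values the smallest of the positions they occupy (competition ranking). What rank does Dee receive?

Sorted (descending): 47, 46, 38, 34, 21, 20, 20, 15
The 2 values of 20 occupy positions 6–7 → each gets rank 6.
Dee has value 20 → rank 6.

6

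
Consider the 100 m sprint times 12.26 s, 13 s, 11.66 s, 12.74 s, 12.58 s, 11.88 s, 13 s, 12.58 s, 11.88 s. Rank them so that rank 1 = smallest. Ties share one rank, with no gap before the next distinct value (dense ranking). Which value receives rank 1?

Sorted (ascending): 11.66, 11.88, 11.88, 12.26, 12.58, 12.58, 12.74, 13, 13
The 2 values of 11.88 share dense rank 2.
The 2 values of 12.58 share dense rank 4.
The 2 values of 13 share dense rank 6.
Remaining distinct values take the next consecutive integers.
Rank 1 → value 11.66.

11.66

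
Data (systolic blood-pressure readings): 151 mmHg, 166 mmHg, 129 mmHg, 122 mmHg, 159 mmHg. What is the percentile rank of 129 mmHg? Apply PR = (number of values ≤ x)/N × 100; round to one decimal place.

40.0

N = 5.
Strictly below 129: 1. Equal to 129: 1.
PR = 2/5 × 100 = 40.0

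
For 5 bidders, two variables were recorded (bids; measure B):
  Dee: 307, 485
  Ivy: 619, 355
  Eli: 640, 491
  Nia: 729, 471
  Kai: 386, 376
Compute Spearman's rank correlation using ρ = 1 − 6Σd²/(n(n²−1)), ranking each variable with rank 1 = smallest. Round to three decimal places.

0.100

Ranks of variable 1: 1, 3, 4, 5, 2
Ranks of variable 2: 4, 1, 5, 3, 2
d = r₁ − r₂: -3, 2, -1, 2, 0
d²: 9, 4, 1, 4, 0; Σd² = 18
ρ = 1 − 6·18/(5·24) = 1 − 108/120 = 0.100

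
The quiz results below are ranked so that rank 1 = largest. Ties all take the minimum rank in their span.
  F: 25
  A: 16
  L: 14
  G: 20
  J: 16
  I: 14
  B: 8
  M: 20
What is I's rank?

Sorted (descending): 25, 20, 20, 16, 16, 14, 14, 8
The 2 values of 20 occupy positions 2–3 → each gets rank 2.
The 2 values of 16 occupy positions 4–5 → each gets rank 4.
The 2 values of 14 occupy positions 6–7 → each gets rank 6.
I has value 14 → rank 6.

6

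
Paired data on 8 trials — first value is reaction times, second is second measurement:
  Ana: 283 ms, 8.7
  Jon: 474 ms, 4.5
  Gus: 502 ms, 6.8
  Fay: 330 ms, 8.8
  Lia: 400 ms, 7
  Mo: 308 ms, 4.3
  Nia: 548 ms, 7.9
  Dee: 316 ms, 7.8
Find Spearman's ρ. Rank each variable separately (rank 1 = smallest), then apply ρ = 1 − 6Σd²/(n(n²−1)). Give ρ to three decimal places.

Ranks of variable 1: 1, 6, 7, 4, 5, 2, 8, 3
Ranks of variable 2: 7, 2, 3, 8, 4, 1, 6, 5
d = r₁ − r₂: -6, 4, 4, -4, 1, 1, 2, -2
d²: 36, 16, 16, 16, 1, 1, 4, 4; Σd² = 94
ρ = 1 − 6·94/(8·63) = 1 − 564/504 = -0.119

-0.119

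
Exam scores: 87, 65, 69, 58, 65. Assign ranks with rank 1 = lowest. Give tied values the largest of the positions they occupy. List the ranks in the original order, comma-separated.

5, 3, 4, 1, 3

Sorted (ascending): 58, 65, 65, 69, 87
The 2 values of 65 occupy positions 2–3 → each gets rank 3.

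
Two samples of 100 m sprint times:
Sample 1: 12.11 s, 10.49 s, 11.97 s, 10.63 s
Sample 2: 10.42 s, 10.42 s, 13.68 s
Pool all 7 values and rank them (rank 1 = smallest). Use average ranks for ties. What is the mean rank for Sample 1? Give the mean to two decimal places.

Sorted (ascending): 10.42, 10.42, 10.49, 10.63, 11.97, 12.11, 13.68
The 2 values of 10.42 occupy positions 1–2 → average rank (1+2)/2 = 1.5.
Sample 1 values → pooled ranks: 12.11→6, 10.49→3, 11.97→5, 10.63→4
Mean rank = (6 + 3 + 5 + 4) / 4 = 4.50

4.50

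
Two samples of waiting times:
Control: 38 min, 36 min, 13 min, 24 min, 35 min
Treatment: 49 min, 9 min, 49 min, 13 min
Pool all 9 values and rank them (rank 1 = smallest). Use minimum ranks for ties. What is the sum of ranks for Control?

24

Sorted (ascending): 9, 13, 13, 24, 35, 36, 38, 49, 49
The 2 values of 13 occupy positions 2–3 → each gets rank 2.
The 2 values of 49 occupy positions 8–9 → each gets rank 8.
Control values → pooled ranks: 38→7, 36→6, 13→2, 24→4, 35→5
Rank sum = 7 + 6 + 2 + 4 + 5 = 24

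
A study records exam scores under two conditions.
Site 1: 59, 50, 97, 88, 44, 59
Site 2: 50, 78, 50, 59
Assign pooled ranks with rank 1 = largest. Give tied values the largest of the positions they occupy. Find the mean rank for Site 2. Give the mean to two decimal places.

Sorted (descending): 97, 88, 78, 59, 59, 59, 50, 50, 50, 44
The 3 values of 59 occupy positions 4–6 → each gets rank 6.
The 3 values of 50 occupy positions 7–9 → each gets rank 9.
Site 2 values → pooled ranks: 50→9, 78→3, 50→9, 59→6
Mean rank = (9 + 3 + 9 + 6) / 4 = 6.75

6.75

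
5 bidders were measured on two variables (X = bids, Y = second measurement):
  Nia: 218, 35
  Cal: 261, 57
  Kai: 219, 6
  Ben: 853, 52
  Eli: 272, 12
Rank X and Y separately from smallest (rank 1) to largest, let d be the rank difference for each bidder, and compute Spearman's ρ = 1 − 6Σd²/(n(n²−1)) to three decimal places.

Ranks of variable 1: 1, 3, 2, 5, 4
Ranks of variable 2: 3, 5, 1, 4, 2
d = r₁ − r₂: -2, -2, 1, 1, 2
d²: 4, 4, 1, 1, 4; Σd² = 14
ρ = 1 − 6·14/(5·24) = 1 − 84/120 = 0.300

0.300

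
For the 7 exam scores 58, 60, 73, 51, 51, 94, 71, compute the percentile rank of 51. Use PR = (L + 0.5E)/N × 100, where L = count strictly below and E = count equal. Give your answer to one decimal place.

14.3

N = 7.
Strictly below 51: 0. Equal to 51: 2.
PR = (0 + 0.5·2)/7 × 100 = 14.3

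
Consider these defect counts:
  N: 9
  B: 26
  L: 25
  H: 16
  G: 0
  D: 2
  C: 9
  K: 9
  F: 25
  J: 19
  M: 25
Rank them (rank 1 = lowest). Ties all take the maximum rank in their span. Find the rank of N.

5

Sorted (ascending): 0, 2, 9, 9, 9, 16, 19, 25, 25, 25, 26
The 3 values of 9 occupy positions 3–5 → each gets rank 5.
The 3 values of 25 occupy positions 8–10 → each gets rank 10.
N has value 9 → rank 5.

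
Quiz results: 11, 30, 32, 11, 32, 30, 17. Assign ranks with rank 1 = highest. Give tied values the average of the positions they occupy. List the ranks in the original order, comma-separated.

6.5, 3.5, 1.5, 6.5, 1.5, 3.5, 5

Sorted (descending): 32, 32, 30, 30, 17, 11, 11
The 2 values of 32 occupy positions 1–2 → average rank (1+2)/2 = 1.5.
The 2 values of 30 occupy positions 3–4 → average rank (3+4)/2 = 3.5.
The 2 values of 11 occupy positions 6–7 → average rank (6+7)/2 = 6.5.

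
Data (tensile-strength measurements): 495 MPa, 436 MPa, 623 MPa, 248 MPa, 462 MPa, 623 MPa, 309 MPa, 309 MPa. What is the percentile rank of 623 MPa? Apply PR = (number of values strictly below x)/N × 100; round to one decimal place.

N = 8.
Strictly below 623: 6. Equal to 623: 2.
PR = 6/8 × 100 = 75.0

75.0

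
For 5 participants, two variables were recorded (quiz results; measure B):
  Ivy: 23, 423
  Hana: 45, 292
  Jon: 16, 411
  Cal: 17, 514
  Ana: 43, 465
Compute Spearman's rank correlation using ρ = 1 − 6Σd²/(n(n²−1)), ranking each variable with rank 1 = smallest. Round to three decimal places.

Ranks of variable 1: 3, 5, 1, 2, 4
Ranks of variable 2: 3, 1, 2, 5, 4
d = r₁ − r₂: 0, 4, -1, -3, 0
d²: 0, 16, 1, 9, 0; Σd² = 26
ρ = 1 − 6·26/(5·24) = 1 − 156/120 = -0.300

-0.300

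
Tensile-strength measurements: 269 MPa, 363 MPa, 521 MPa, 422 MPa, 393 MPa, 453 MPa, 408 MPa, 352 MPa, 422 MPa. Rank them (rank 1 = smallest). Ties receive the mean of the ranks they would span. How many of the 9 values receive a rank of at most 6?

5

Sorted (ascending): 269, 352, 363, 393, 408, 422, 422, 453, 521
The 2 values of 422 occupy positions 6–7 → average rank (6+7)/2 = 6.5.
Ranks ≤ 6: {1, 2, 3, 4, 5} → 5 values.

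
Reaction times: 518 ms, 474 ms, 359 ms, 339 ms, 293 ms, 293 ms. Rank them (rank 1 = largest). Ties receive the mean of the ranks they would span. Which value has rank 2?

474

Sorted (descending): 518, 474, 359, 339, 293, 293
The 2 values of 293 occupy positions 5–6 → average rank (5+6)/2 = 5.5.
Rank 2 → value 474.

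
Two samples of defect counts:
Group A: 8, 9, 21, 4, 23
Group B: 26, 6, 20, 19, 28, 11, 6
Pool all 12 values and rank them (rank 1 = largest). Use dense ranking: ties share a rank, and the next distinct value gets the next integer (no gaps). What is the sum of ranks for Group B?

Sorted (descending): 28, 26, 23, 21, 20, 19, 11, 9, 8, 6, 6, 4
The 2 values of 6 share dense rank 10.
Remaining distinct values take the next consecutive integers.
Group B values → pooled ranks: 26→2, 6→10, 20→5, 19→6, 28→1, 11→7, 6→10
Rank sum = 2 + 10 + 5 + 6 + 1 + 7 + 10 = 41

41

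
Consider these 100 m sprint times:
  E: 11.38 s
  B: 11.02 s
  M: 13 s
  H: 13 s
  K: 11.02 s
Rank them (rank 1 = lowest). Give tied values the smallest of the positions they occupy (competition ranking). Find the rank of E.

Sorted (ascending): 11.02, 11.02, 11.38, 13, 13
The 2 values of 11.02 occupy positions 1–2 → each gets rank 1.
The 2 values of 13 occupy positions 4–5 → each gets rank 4.
E has value 11.38 s → rank 3.

3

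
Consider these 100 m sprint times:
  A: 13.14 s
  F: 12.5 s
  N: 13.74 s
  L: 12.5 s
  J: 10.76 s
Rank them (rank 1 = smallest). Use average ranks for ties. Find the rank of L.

Sorted (ascending): 10.76, 12.5, 12.5, 13.14, 13.74
The 2 values of 12.5 occupy positions 2–3 → average rank (2+3)/2 = 2.5.
L has value 12.5 s → rank 2.5.

2.5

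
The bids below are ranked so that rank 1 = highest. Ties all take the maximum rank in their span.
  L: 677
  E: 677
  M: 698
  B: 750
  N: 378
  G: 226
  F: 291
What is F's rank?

6

Sorted (descending): 750, 698, 677, 677, 378, 291, 226
The 2 values of 677 occupy positions 3–4 → each gets rank 4.
F has value 291 → rank 6.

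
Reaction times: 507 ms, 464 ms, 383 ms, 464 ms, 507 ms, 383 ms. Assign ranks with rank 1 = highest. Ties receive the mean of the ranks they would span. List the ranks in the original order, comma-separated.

1.5, 3.5, 5.5, 3.5, 1.5, 5.5

Sorted (descending): 507, 507, 464, 464, 383, 383
The 2 values of 507 occupy positions 1–2 → average rank (1+2)/2 = 1.5.
The 2 values of 464 occupy positions 3–4 → average rank (3+4)/2 = 3.5.
The 2 values of 383 occupy positions 5–6 → average rank (5+6)/2 = 5.5.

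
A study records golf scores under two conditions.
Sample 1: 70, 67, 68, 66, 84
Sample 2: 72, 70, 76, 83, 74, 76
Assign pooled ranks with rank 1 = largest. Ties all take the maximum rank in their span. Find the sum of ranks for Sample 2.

29

Sorted (descending): 84, 83, 76, 76, 74, 72, 70, 70, 68, 67, 66
The 2 values of 76 occupy positions 3–4 → each gets rank 4.
The 2 values of 70 occupy positions 7–8 → each gets rank 8.
Sample 2 values → pooled ranks: 72→6, 70→8, 76→4, 83→2, 74→5, 76→4
Rank sum = 6 + 8 + 4 + 2 + 5 + 4 = 29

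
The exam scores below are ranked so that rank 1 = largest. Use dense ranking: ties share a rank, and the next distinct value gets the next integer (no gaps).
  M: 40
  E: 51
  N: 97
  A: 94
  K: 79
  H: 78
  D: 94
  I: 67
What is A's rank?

2

Sorted (descending): 97, 94, 94, 79, 78, 67, 51, 40
The 2 values of 94 share dense rank 2.
Remaining distinct values take the next consecutive integers.
A has value 94 → rank 2.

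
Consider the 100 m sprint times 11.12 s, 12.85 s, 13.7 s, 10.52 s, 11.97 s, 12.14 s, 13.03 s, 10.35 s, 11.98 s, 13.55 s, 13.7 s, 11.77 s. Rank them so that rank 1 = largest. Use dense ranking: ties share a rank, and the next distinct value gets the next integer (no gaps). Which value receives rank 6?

11.98

Sorted (descending): 13.7, 13.7, 13.55, 13.03, 12.85, 12.14, 11.98, 11.97, 11.77, 11.12, 10.52, 10.35
The 2 values of 13.7 share dense rank 1.
Remaining distinct values take the next consecutive integers.
Rank 6 → value 11.98.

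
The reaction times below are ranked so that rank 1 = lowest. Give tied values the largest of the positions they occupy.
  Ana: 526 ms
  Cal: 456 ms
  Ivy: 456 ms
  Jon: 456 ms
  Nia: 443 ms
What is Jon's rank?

4

Sorted (ascending): 443, 456, 456, 456, 526
The 3 values of 456 occupy positions 2–4 → each gets rank 4.
Jon has value 456 ms → rank 4.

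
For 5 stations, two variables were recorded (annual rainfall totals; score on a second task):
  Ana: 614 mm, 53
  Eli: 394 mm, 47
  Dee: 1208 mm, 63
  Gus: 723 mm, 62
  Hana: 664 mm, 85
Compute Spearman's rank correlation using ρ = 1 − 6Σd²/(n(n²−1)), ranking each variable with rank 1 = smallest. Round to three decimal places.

0.700

Ranks of variable 1: 2, 1, 5, 4, 3
Ranks of variable 2: 2, 1, 4, 3, 5
d = r₁ − r₂: 0, 0, 1, 1, -2
d²: 0, 0, 1, 1, 4; Σd² = 6
ρ = 1 − 6·6/(5·24) = 1 − 36/120 = 0.700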